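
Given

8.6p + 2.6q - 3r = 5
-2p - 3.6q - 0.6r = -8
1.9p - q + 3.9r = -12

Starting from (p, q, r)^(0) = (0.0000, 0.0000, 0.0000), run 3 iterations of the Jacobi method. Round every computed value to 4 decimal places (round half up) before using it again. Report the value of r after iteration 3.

-1.8915

Iteration 1:
  p = (5 - (2.6)·0.0000 - (-3)·0.0000) / (8.6) = 0.5814
  q = (-8 - (-2)·0.0000 - (-0.6)·0.0000) / (-3.6) = 2.2222
  r = (-12 - (1.9)·0.0000 - (-1)·0.0000) / (3.9) = -3.0769
Iteration 2:
  p = (5 - (2.6)·2.2222 - (-3)·-3.0769) / (8.6) = -1.1638
  q = (-8 - (-2)·0.5814 - (-0.6)·-3.0769) / (-3.6) = 2.4120
  r = (-12 - (1.9)·0.5814 - (-1)·2.2222) / (3.9) = -2.7904
Iteration 3:
  p = (5 - (2.6)·2.4120 - (-3)·-2.7904) / (8.6) = -1.1212
  q = (-8 - (-2)·-1.1638 - (-0.6)·-2.7904) / (-3.6) = 3.3338
  r = (-12 - (1.9)·-1.1638 - (-1)·2.4120) / (3.9) = -1.8915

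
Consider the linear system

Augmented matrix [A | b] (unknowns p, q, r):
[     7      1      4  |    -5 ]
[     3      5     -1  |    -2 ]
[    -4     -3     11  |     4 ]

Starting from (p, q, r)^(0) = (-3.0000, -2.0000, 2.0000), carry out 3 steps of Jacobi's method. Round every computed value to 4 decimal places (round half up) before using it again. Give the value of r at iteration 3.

Iteration 1:
  p = (-5 - (1)·-2.0000 - (4)·2.0000) / (7) = -1.5714
  q = (-2 - (3)·-3.0000 - (-1)·2.0000) / (5) = 1.8000
  r = (4 - (-4)·-3.0000 - (-3)·-2.0000) / (11) = -1.2727
Iteration 2:
  p = (-5 - (1)·1.8000 - (4)·-1.2727) / (7) = -0.2442
  q = (-2 - (3)·-1.5714 - (-1)·-1.2727) / (5) = 0.2883
  r = (4 - (-4)·-1.5714 - (-3)·1.8000) / (11) = 0.2831
Iteration 3:
  p = (-5 - (1)·0.2883 - (4)·0.2831) / (7) = -0.9172
  q = (-2 - (3)·-0.2442 - (-1)·0.2831) / (5) = -0.1969
  r = (4 - (-4)·-0.2442 - (-3)·0.2883) / (11) = 0.3535

0.3535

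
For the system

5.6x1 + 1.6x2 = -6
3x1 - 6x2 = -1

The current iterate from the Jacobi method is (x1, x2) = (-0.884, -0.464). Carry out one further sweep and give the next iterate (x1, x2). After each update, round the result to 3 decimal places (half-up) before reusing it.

One sweep:
  x1 = (-6 - (1.6)·-0.464) / (5.6) = -0.939
  x2 = (-1 - (3)·-0.884) / (-6) = -0.275

(-0.939, -0.275)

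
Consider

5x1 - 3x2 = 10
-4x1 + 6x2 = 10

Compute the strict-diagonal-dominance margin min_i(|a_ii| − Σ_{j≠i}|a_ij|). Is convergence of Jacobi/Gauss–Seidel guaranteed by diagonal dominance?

2

row 1: |5| − (3) = 2
row 2: |6| − (4) = 2
minimum over rows = 2 → strictly diagonally dominant (convergence guaranteed)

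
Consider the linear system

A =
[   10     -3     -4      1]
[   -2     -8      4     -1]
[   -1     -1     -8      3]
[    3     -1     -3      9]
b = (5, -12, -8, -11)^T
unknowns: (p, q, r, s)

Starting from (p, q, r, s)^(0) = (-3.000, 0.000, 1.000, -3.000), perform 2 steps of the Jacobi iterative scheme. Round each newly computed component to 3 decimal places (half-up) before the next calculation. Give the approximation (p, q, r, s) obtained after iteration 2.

(1.526, 1.311, 0.501, -1.192)

Iteration 1:
  p = (5 - (-3)·0.000 - (-4)·1.000 - (1)·-3.000) / (10) = 1.200
  q = (-12 - (-2)·-3.000 - (4)·1.000 - (-1)·-3.000) / (-8) = 3.125
  r = (-8 - (-1)·-3.000 - (-1)·0.000 - (3)·-3.000) / (-8) = 0.250
  s = (-11 - (3)·-3.000 - (-1)·0.000 - (-3)·1.000) / (9) = 0.111
Iteration 2:
  p = (5 - (-3)·3.125 - (-4)·0.250 - (1)·0.111) / (10) = 1.526
  q = (-12 - (-2)·1.200 - (4)·0.250 - (-1)·0.111) / (-8) = 1.311
  r = (-8 - (-1)·1.200 - (-1)·3.125 - (3)·0.111) / (-8) = 0.501
  s = (-11 - (3)·1.200 - (-1)·3.125 - (-3)·0.250) / (9) = -1.192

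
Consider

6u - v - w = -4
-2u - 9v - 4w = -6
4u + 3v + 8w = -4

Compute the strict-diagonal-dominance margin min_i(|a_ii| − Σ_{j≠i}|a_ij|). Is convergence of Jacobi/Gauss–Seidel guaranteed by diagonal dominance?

row 1: |6| − (1+1) = 4
row 2: |-9| − (2+4) = 3
row 3: |8| − (4+3) = 1
minimum over rows = 1 → strictly diagonally dominant (convergence guaranteed)

1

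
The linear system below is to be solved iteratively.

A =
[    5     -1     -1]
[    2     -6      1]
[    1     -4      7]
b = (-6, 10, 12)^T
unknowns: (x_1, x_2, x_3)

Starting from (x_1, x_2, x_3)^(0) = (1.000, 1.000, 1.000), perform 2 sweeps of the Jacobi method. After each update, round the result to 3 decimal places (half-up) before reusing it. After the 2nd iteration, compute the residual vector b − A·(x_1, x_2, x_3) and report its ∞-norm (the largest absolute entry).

1.433

Iteration 1:
  x_1 = (-6 - (-1)·1.000 - (-1)·1.000) / (5) = -0.800
  x_2 = (10 - (2)·1.000 - (1)·1.000) / (-6) = -1.167
  x_3 = (12 - (1)·1.000 - (-4)·1.000) / (7) = 2.143
Iteration 2:
  x_1 = (-6 - (-1)·-1.167 - (-1)·2.143) / (5) = -1.005
  x_2 = (10 - (2)·-0.800 - (1)·2.143) / (-6) = -1.576
  x_3 = (12 - (1)·-0.800 - (-4)·-1.167) / (7) = 1.162
Residual b − A·x = (-1.389, 1.392, -1.433); ∞-norm = 1.433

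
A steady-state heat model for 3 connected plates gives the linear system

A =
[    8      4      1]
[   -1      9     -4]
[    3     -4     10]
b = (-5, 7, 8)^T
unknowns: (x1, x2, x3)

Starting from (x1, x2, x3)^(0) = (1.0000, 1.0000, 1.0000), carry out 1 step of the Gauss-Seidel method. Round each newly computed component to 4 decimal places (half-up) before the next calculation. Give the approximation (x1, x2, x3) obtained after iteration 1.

Iteration 1:
  x1 = (-5 - (4)·1.0000 - (1)·1.0000) / (8) = -1.2500
  x2 = (7 - (-1)·-1.2500 - (-4)·1.0000) / (9) = 1.0833
  x3 = (8 - (3)·-1.2500 - (-4)·1.0833) / (10) = 1.6083

(-1.2500, 1.0833, 1.6083)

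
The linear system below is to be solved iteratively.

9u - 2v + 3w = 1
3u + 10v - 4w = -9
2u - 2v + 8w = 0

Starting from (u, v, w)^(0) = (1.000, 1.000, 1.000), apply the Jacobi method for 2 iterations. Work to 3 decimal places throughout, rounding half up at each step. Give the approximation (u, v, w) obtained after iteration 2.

Iteration 1:
  u = (1 - (-2)·1.000 - (3)·1.000) / (9) = 0.000
  v = (-9 - (3)·1.000 - (-4)·1.000) / (10) = -0.800
  w = (0 - (2)·1.000 - (-2)·1.000) / (8) = 0.000
Iteration 2:
  u = (1 - (-2)·-0.800 - (3)·0.000) / (9) = -0.067
  v = (-9 - (3)·0.000 - (-4)·0.000) / (10) = -0.900
  w = (0 - (2)·0.000 - (-2)·-0.800) / (8) = -0.200

(-0.067, -0.900, -0.200)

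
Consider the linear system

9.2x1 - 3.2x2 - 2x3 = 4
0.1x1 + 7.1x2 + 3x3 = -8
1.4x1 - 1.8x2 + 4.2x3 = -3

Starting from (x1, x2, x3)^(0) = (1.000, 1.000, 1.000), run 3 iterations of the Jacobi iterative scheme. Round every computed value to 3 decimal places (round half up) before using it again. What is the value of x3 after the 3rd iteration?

Iteration 1:
  x1 = (4 - (-3.2)·1.000 - (-2)·1.000) / (9.2) = 1.000
  x2 = (-8 - (0.1)·1.000 - (3)·1.000) / (7.1) = -1.563
  x3 = (-3 - (1.4)·1.000 - (-1.8)·1.000) / (4.2) = -0.619
Iteration 2:
  x1 = (4 - (-3.2)·-1.563 - (-2)·-0.619) / (9.2) = -0.243
  x2 = (-8 - (0.1)·1.000 - (3)·-0.619) / (7.1) = -0.879
  x3 = (-3 - (1.4)·1.000 - (-1.8)·-1.563) / (4.2) = -1.717
Iteration 3:
  x1 = (4 - (-3.2)·-0.879 - (-2)·-1.717) / (9.2) = -0.244
  x2 = (-8 - (0.1)·-0.243 - (3)·-1.717) / (7.1) = -0.398
  x3 = (-3 - (1.4)·-0.243 - (-1.8)·-0.879) / (4.2) = -1.010

-1.010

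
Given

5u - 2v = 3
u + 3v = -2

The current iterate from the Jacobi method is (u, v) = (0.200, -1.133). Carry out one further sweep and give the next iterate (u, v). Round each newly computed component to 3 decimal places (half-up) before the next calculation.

One sweep:
  u = (3 - (-2)·-1.133) / (5) = 0.147
  v = (-2 - (1)·0.200) / (3) = -0.733

(0.147, -0.733)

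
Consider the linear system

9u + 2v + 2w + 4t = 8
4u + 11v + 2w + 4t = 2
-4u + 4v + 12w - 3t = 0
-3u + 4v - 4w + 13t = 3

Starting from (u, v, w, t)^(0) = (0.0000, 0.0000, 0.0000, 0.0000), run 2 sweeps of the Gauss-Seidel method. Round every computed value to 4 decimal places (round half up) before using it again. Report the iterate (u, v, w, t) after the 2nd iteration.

Iteration 1:
  u = (8 - (2)·0.0000 - (2)·0.0000 - (4)·0.0000) / (9) = 0.8889
  v = (2 - (4)·0.8889 - (2)·0.0000 - (4)·0.0000) / (11) = -0.1414
  w = (0 - (-4)·0.8889 - (4)·-0.1414 - (-3)·0.0000) / (12) = 0.3434
  t = (3 - (-3)·0.8889 - (4)·-0.1414 - (-4)·0.3434) / (13) = 0.5851
Iteration 2:
  u = (8 - (2)·-0.1414 - (2)·0.3434 - (4)·0.5851) / (9) = 0.5840
  v = (2 - (4)·0.5840 - (2)·0.3434 - (4)·0.5851) / (11) = -0.3057
  w = (0 - (-4)·0.5840 - (4)·-0.3057 - (-3)·0.5851) / (12) = 0.4428
  t = (3 - (-3)·0.5840 - (4)·-0.3057 - (-4)·0.4428) / (13) = 0.5958

(0.5840, -0.3057, 0.4428, 0.5958)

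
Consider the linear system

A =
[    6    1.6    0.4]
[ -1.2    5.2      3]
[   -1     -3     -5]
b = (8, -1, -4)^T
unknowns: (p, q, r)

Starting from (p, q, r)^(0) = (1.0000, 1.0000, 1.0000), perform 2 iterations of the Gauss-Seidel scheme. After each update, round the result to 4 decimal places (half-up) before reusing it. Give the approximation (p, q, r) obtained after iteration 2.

(1.4154, -0.3982, 0.7558)

Iteration 1:
  p = (8 - (1.6)·1.0000 - (0.4)·1.0000) / (6) = 1.0000
  q = (-1 - (-1.2)·1.0000 - (3)·1.0000) / (5.2) = -0.5385
  r = (-4 - (-1)·1.0000 - (-3)·-0.5385) / (-5) = 0.9231
Iteration 2:
  p = (8 - (1.6)·-0.5385 - (0.4)·0.9231) / (6) = 1.4154
  q = (-1 - (-1.2)·1.4154 - (3)·0.9231) / (5.2) = -0.3982
  r = (-4 - (-1)·1.4154 - (-3)·-0.3982) / (-5) = 0.7558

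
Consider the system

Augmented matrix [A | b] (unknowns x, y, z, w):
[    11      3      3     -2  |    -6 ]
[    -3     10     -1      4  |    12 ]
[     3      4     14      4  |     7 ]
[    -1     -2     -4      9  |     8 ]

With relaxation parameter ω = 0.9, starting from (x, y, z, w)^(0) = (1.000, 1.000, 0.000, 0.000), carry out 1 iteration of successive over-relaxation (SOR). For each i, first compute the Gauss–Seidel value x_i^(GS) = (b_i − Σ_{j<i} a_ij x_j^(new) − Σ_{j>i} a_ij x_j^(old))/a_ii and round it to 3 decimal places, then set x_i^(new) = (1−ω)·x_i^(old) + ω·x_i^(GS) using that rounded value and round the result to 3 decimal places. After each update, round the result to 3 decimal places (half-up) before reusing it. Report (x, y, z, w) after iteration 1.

(-0.636, 1.008, 0.313, 1.063)

Iteration 1:
  x: GS value = (-6 - (3)·1.000 - (3)·0.000 - (-2)·0.000) / (11) = -0.818;  x ← (1−ω)·1.000 + ω·-0.818 = -0.636
  y: GS value = (12 - (-3)·-0.636 - (-1)·0.000 - (4)·0.000) / (10) = 1.009;  y ← (1−ω)·1.000 + ω·1.009 = 1.008
  z: GS value = (7 - (3)·-0.636 - (4)·1.008 - (4)·0.000) / (14) = 0.348;  z ← (1−ω)·0.000 + ω·0.348 = 0.313
  w: GS value = (8 - (-1)·-0.636 - (-2)·1.008 - (-4)·0.313) / (9) = 1.181;  w ← (1−ω)·0.000 + ω·1.181 = 1.063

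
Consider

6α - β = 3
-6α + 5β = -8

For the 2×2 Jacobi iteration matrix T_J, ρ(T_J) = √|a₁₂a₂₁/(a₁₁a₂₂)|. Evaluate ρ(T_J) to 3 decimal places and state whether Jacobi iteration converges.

a₁₂a₂₁/(a₁₁a₂₂) = (-1)·(-6) / ((6)·(5)) = 0.200000
ρ = √|0.200000| = √0.200000 = 0.447
ρ < 1, so Jacobi converges

0.447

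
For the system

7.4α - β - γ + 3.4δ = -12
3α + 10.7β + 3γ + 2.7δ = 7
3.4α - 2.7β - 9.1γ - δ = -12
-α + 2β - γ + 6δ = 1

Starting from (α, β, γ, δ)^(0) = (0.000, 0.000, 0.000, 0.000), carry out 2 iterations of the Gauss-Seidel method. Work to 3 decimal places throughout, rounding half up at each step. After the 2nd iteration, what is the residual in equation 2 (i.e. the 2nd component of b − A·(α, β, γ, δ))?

-1.048

Iteration 1:
  α = (-12 - (-1)·0.000 - (-1)·0.000 - (3.4)·0.000) / (7.4) = -1.622
  β = (7 - (3)·-1.622 - (3)·0.000 - (2.7)·0.000) / (10.7) = 1.109
  γ = (-12 - (3.4)·-1.622 - (-2.7)·1.109 - (-1)·0.000) / (-9.1) = 0.384
  δ = (1 - (-1)·-1.622 - (2)·1.109 - (-1)·0.384) / (6) = -0.409
Iteration 2:
  α = (-12 - (-1)·1.109 - (-1)·0.384 - (3.4)·-0.409) / (7.4) = -1.232
  β = (7 - (3)·-1.232 - (3)·0.384 - (2.7)·-0.409) / (10.7) = 0.995
  γ = (-12 - (3.4)·-1.232 - (-2.7)·0.995 - (-1)·-0.409) / (-9.1) = 0.608
  δ = (1 - (-1)·-1.232 - (2)·0.995 - (-1)·0.608) / (6) = -0.269
Residual b − A·x = (-0.366, -1.048, 0.139, 0.000)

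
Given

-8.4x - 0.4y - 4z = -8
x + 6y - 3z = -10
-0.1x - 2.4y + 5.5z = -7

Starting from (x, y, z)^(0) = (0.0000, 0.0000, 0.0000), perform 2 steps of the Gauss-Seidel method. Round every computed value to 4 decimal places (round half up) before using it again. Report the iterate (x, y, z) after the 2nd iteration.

Iteration 1:
  x = (-8 - (-0.4)·0.0000 - (-4)·0.0000) / (-8.4) = 0.9524
  y = (-10 - (1)·0.9524 - (-3)·0.0000) / (6) = -1.8254
  z = (-7 - (-0.1)·0.9524 - (-2.4)·-1.8254) / (5.5) = -2.0519
Iteration 2:
  x = (-8 - (-0.4)·-1.8254 - (-4)·-2.0519) / (-8.4) = 2.0164
  y = (-10 - (1)·2.0164 - (-3)·-2.0519) / (6) = -3.0287
  z = (-7 - (-0.1)·2.0164 - (-2.4)·-3.0287) / (5.5) = -2.5577

(2.0164, -3.0287, -2.5577)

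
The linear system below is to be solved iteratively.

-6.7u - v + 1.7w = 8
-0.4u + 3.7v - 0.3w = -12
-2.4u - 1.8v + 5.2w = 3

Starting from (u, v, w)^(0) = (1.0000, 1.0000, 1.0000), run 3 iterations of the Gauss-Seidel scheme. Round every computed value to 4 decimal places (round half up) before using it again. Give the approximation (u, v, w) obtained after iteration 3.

(-0.9507, -3.4321, -1.0499)

Iteration 1:
  u = (8 - (-1)·1.0000 - (1.7)·1.0000) / (-6.7) = -1.0896
  v = (-12 - (-0.4)·-1.0896 - (-0.3)·1.0000) / (3.7) = -3.2800
  w = (3 - (-2.4)·-1.0896 - (-1.8)·-3.2800) / (5.2) = -1.0614
Iteration 2:
  u = (8 - (-1)·-3.2800 - (1.7)·-1.0614) / (-6.7) = -0.9738
  v = (-12 - (-0.4)·-0.9738 - (-0.3)·-1.0614) / (3.7) = -3.4346
  w = (3 - (-2.4)·-0.9738 - (-1.8)·-3.4346) / (5.2) = -1.0614
Iteration 3:
  u = (8 - (-1)·-3.4346 - (1.7)·-1.0614) / (-6.7) = -0.9507
  v = (-12 - (-0.4)·-0.9507 - (-0.3)·-1.0614) / (3.7) = -3.4321
  w = (3 - (-2.4)·-0.9507 - (-1.8)·-3.4321) / (5.2) = -1.0499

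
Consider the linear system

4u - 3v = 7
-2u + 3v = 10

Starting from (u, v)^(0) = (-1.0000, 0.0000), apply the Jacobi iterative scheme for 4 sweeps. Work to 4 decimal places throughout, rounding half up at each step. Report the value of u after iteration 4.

6.1250

Iteration 1:
  u = (7 - (-3)·0.0000) / (4) = 1.7500
  v = (10 - (-2)·-1.0000) / (3) = 2.6667
Iteration 2:
  u = (7 - (-3)·2.6667) / (4) = 3.7500
  v = (10 - (-2)·1.7500) / (3) = 4.5000
Iteration 3:
  u = (7 - (-3)·4.5000) / (4) = 5.1250
  v = (10 - (-2)·3.7500) / (3) = 5.8333
Iteration 4:
  u = (7 - (-3)·5.8333) / (4) = 6.1250
  v = (10 - (-2)·5.1250) / (3) = 6.7500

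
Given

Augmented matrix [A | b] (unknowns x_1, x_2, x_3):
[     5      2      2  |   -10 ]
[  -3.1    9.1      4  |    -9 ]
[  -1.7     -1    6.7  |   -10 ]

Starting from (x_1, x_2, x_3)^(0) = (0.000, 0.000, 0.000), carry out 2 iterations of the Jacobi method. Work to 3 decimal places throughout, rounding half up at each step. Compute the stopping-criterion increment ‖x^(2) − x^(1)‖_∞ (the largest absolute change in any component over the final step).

Iteration 1:
  x_1 = (-10 - (2)·0.000 - (2)·0.000) / (5) = -2.000
  x_2 = (-9 - (-3.1)·0.000 - (4)·0.000) / (9.1) = -0.989
  x_3 = (-10 - (-1.7)·0.000 - (-1)·0.000) / (6.7) = -1.493
Iteration 2:
  x_1 = (-10 - (2)·-0.989 - (2)·-1.493) / (5) = -1.007
  x_2 = (-9 - (-3.1)·-2.000 - (4)·-1.493) / (9.1) = -1.014
  x_3 = (-10 - (-1.7)·-2.000 - (-1)·-0.989) / (6.7) = -2.148
Change: (0.993, -0.025, -0.655) → max |·| = 0.993

0.993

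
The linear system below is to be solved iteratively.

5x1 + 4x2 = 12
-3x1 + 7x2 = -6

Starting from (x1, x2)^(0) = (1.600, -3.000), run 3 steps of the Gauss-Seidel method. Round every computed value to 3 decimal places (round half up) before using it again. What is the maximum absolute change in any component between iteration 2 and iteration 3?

1.152

Iteration 1:
  x1 = (12 - (4)·-3.000) / (5) = 4.800
  x2 = (-6 - (-3)·4.800) / (7) = 1.200
Iteration 2:
  x1 = (12 - (4)·1.200) / (5) = 1.440
  x2 = (-6 - (-3)·1.440) / (7) = -0.240
Iteration 3:
  x1 = (12 - (4)·-0.240) / (5) = 2.592
  x2 = (-6 - (-3)·2.592) / (7) = 0.254
Change: (1.152, 0.494) → max |·| = 1.152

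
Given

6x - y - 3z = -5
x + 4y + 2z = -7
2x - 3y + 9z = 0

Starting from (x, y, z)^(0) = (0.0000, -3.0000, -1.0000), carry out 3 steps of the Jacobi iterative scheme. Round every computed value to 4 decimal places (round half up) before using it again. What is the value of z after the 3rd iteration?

0.0787

Iteration 1:
  x = (-5 - (-1)·-3.0000 - (-3)·-1.0000) / (6) = -1.8333
  y = (-7 - (1)·0.0000 - (2)·-1.0000) / (4) = -1.2500
  z = (0 - (2)·0.0000 - (-3)·-3.0000) / (9) = -1.0000
Iteration 2:
  x = (-5 - (-1)·-1.2500 - (-3)·-1.0000) / (6) = -1.5417
  y = (-7 - (1)·-1.8333 - (2)·-1.0000) / (4) = -0.7917
  z = (0 - (2)·-1.8333 - (-3)·-1.2500) / (9) = -0.0093
Iteration 3:
  x = (-5 - (-1)·-0.7917 - (-3)·-0.0093) / (6) = -0.9699
  y = (-7 - (1)·-1.5417 - (2)·-0.0093) / (4) = -1.3599
  z = (0 - (2)·-1.5417 - (-3)·-0.7917) / (9) = 0.0787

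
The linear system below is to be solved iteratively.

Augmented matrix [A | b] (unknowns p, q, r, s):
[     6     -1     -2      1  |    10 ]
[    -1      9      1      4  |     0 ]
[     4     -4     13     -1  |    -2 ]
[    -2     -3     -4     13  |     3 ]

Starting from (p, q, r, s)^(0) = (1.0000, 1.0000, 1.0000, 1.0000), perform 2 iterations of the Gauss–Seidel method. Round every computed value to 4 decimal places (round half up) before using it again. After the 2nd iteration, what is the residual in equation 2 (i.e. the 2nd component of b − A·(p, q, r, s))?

Iteration 1:
  p = (10 - (-1)·1.0000 - (-2)·1.0000 - (1)·1.0000) / (6) = 2.0000
  q = (0 - (-1)·2.0000 - (1)·1.0000 - (4)·1.0000) / (9) = -0.3333
  r = (-2 - (4)·2.0000 - (-4)·-0.3333 - (-1)·1.0000) / (13) = -0.7949
  s = (3 - (-2)·2.0000 - (-3)·-0.3333 - (-4)·-0.7949) / (13) = 0.2170
Iteration 2:
  p = (10 - (-1)·-0.3333 - (-2)·-0.7949 - (1)·0.2170) / (6) = 1.3100
  q = (0 - (-1)·1.3100 - (1)·-0.7949 - (4)·0.2170) / (9) = 0.1374
  r = (-2 - (4)·1.3100 - (-4)·0.1374 - (-1)·0.2170) / (13) = -0.4980
  s = (3 - (-2)·1.3100 - (-3)·0.1374 - (-4)·-0.4980) / (13) = 0.3108
Residual b − A·x = (0.9706, -0.6718, 0.0944, -0.0002)

-0.6718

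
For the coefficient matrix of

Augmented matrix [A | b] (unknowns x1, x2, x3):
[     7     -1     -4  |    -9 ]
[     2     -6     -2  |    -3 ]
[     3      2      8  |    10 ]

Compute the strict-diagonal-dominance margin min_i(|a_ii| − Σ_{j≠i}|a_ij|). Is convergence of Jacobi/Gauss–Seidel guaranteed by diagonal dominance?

row 1: |7| − (1+4) = 2
row 2: |-6| − (2+2) = 2
row 3: |8| − (3+2) = 3
minimum over rows = 2 → strictly diagonally dominant (convergence guaranteed)

2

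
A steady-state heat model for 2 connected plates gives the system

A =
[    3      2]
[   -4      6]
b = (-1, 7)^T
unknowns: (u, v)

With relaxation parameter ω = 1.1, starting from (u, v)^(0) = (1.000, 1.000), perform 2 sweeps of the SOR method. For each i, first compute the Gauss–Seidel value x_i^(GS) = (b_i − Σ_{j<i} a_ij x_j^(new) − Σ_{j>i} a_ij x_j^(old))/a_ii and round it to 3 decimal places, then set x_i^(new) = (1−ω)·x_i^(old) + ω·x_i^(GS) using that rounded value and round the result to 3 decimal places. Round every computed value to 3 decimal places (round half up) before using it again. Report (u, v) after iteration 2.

Iteration 1:
  u: GS value = (-1 - (2)·1.000) / (3) = -1.000;  u ← (1−ω)·1.000 + ω·-1.000 = -1.200
  v: GS value = (7 - (-4)·-1.200) / (6) = 0.367;  v ← (1−ω)·1.000 + ω·0.367 = 0.304
Iteration 2:
  u: GS value = (-1 - (2)·0.304) / (3) = -0.536;  u ← (1−ω)·-1.200 + ω·-0.536 = -0.470
  v: GS value = (7 - (-4)·-0.470) / (6) = 0.853;  v ← (1−ω)·0.304 + ω·0.853 = 0.908

(-0.470, 0.908)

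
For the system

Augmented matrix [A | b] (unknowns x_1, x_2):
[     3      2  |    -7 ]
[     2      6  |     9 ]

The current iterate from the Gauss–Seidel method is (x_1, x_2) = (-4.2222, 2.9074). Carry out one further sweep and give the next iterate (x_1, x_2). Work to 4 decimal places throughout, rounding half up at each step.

One sweep:
  x_1 = (-7 - (2)·2.9074) / (3) = -4.2716
  x_2 = (9 - (2)·-4.2716) / (6) = 2.9239

(-4.2716, 2.9239)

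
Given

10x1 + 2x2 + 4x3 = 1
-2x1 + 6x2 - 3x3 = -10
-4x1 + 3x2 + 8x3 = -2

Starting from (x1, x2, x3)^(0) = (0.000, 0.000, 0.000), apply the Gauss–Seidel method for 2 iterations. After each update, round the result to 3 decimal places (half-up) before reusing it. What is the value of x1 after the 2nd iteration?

Iteration 1:
  x1 = (1 - (2)·0.000 - (4)·0.000) / (10) = 0.100
  x2 = (-10 - (-2)·0.100 - (-3)·0.000) / (6) = -1.633
  x3 = (-2 - (-4)·0.100 - (3)·-1.633) / (8) = 0.412
Iteration 2:
  x1 = (1 - (2)·-1.633 - (4)·0.412) / (10) = 0.262
  x2 = (-10 - (-2)·0.262 - (-3)·0.412) / (6) = -1.373
  x3 = (-2 - (-4)·0.262 - (3)·-1.373) / (8) = 0.396

0.262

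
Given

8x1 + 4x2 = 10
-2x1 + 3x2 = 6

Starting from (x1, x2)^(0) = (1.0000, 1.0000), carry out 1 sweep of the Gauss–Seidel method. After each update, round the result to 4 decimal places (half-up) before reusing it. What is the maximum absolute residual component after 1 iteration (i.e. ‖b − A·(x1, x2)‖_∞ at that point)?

6.0000

Iteration 1:
  x1 = (10 - (4)·1.0000) / (8) = 0.7500
  x2 = (6 - (-2)·0.7500) / (3) = 2.5000
Residual b − A·x = (-6.0000, 0.0000); ∞-norm = 6.0000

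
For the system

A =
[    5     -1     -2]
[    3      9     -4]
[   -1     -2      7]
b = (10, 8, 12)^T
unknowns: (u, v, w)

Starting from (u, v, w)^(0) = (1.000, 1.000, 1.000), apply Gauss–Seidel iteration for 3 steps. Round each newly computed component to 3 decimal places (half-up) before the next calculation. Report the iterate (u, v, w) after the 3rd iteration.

Iteration 1:
  u = (10 - (-1)·1.000 - (-2)·1.000) / (5) = 2.600
  v = (8 - (3)·2.600 - (-4)·1.000) / (9) = 0.467
  w = (12 - (-1)·2.600 - (-2)·0.467) / (7) = 2.219
Iteration 2:
  u = (10 - (-1)·0.467 - (-2)·2.219) / (5) = 2.981
  v = (8 - (3)·2.981 - (-4)·2.219) / (9) = 0.881
  w = (12 - (-1)·2.981 - (-2)·0.881) / (7) = 2.392
Iteration 3:
  u = (10 - (-1)·0.881 - (-2)·2.392) / (5) = 3.133
  v = (8 - (3)·3.133 - (-4)·2.392) / (9) = 0.908
  w = (12 - (-1)·3.133 - (-2)·0.908) / (7) = 2.421

(3.133, 0.908, 2.421)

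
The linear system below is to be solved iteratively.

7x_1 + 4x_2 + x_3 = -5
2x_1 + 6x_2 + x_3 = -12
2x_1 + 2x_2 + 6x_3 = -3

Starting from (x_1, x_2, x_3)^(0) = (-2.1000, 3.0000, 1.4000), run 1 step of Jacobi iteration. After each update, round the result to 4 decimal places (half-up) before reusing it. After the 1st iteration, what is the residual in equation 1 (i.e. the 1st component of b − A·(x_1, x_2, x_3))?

20.3334

Iteration 1:
  x_1 = (-5 - (4)·3.0000 - (1)·1.4000) / (7) = -2.6286
  x_2 = (-12 - (2)·-2.1000 - (1)·1.4000) / (6) = -1.5333
  x_3 = (-3 - (2)·-2.1000 - (2)·3.0000) / (6) = -0.8000
Residual b − A·x = (20.3334, 3.2570, 10.1238)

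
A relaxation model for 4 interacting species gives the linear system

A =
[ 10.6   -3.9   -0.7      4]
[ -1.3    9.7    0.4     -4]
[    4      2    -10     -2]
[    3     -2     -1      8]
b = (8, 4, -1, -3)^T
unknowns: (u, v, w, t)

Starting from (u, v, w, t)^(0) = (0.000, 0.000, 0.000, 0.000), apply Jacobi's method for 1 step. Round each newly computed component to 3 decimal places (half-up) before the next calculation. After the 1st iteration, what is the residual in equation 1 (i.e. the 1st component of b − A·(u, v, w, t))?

Iteration 1:
  u = (8 - (-3.9)·0.000 - (-0.7)·0.000 - (4)·0.000) / (10.6) = 0.755
  v = (4 - (-1.3)·0.000 - (0.4)·0.000 - (-4)·0.000) / (9.7) = 0.412
  w = (-1 - (4)·0.000 - (2)·0.000 - (-2)·0.000) / (-10) = 0.100
  t = (-3 - (3)·0.000 - (-2)·0.000 - (-1)·0.000) / (8) = -0.375
Residual b − A·x = (3.174, -0.555, -4.594, -1.341)

3.174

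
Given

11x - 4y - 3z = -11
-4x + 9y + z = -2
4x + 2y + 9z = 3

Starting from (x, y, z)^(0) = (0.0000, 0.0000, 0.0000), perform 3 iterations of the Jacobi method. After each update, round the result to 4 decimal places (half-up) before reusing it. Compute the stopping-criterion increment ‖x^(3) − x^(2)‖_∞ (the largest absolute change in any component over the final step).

0.1025

Iteration 1:
  x = (-11 - (-4)·0.0000 - (-3)·0.0000) / (11) = -1.0000
  y = (-2 - (-4)·0.0000 - (1)·0.0000) / (9) = -0.2222
  z = (3 - (4)·0.0000 - (2)·0.0000) / (9) = 0.3333
Iteration 2:
  x = (-11 - (-4)·-0.2222 - (-3)·0.3333) / (11) = -0.9899
  y = (-2 - (-4)·-1.0000 - (1)·0.3333) / (9) = -0.7037
  z = (3 - (4)·-1.0000 - (2)·-0.2222) / (9) = 0.8272
Iteration 3:
  x = (-11 - (-4)·-0.7037 - (-3)·0.8272) / (11) = -1.0303
  y = (-2 - (-4)·-0.9899 - (1)·0.8272) / (9) = -0.7541
  z = (3 - (4)·-0.9899 - (2)·-0.7037) / (9) = 0.9297
Change: (-0.0404, -0.0504, 0.1025) → max |·| = 0.1025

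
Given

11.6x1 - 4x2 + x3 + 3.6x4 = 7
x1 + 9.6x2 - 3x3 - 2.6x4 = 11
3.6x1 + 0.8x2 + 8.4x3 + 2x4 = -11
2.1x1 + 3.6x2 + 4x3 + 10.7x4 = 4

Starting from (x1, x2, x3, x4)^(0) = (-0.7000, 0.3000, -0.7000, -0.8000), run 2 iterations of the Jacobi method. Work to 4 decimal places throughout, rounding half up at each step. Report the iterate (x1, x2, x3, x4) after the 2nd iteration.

Iteration 1:
  x1 = (7 - (-4)·0.3000 - (1)·-0.7000 - (3.6)·-0.8000) / (11.6) = 1.0155
  x2 = (11 - (1)·-0.7000 - (-3)·-0.7000 - (-2.6)·-0.8000) / (9.6) = 0.7833
  x3 = (-11 - (3.6)·-0.7000 - (0.8)·0.3000 - (2)·-0.8000) / (8.4) = -0.8476
  x4 = (4 - (2.1)·-0.7000 - (3.6)·0.3000 - (4)·-0.7000) / (10.7) = 0.6720
Iteration 2:
  x1 = (7 - (-4)·0.7833 - (1)·-0.8476 - (3.6)·0.6720) / (11.6) = 0.7381
  x2 = (11 - (1)·1.0155 - (-3)·-0.8476 - (-2.6)·0.6720) / (9.6) = 0.9572
  x3 = (-11 - (3.6)·1.0155 - (0.8)·0.7833 - (2)·0.6720) / (8.4) = -1.9793
  x4 = (4 - (2.1)·1.0155 - (3.6)·0.7833 - (4)·-0.8476) / (10.7) = 0.2278

(0.7381, 0.9572, -1.9793, 0.2278)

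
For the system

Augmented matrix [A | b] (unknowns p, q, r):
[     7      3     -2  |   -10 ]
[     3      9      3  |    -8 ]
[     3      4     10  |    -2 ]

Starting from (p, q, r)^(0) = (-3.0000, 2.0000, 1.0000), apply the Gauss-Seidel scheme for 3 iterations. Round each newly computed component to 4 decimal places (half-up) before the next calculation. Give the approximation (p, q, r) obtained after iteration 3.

Iteration 1:
  p = (-10 - (3)·2.0000 - (-2)·1.0000) / (7) = -2.0000
  q = (-8 - (3)·-2.0000 - (3)·1.0000) / (9) = -0.5556
  r = (-2 - (3)·-2.0000 - (4)·-0.5556) / (10) = 0.6222
Iteration 2:
  p = (-10 - (3)·-0.5556 - (-2)·0.6222) / (7) = -1.0127
  q = (-8 - (3)·-1.0127 - (3)·0.6222) / (9) = -0.7587
  r = (-2 - (3)·-1.0127 - (4)·-0.7587) / (10) = 0.4073
Iteration 3:
  p = (-10 - (3)·-0.7587 - (-2)·0.4073) / (7) = -0.9870
  q = (-8 - (3)·-0.9870 - (3)·0.4073) / (9) = -0.6957
  r = (-2 - (3)·-0.9870 - (4)·-0.6957) / (10) = 0.3744

(-0.9870, -0.6957, 0.3744)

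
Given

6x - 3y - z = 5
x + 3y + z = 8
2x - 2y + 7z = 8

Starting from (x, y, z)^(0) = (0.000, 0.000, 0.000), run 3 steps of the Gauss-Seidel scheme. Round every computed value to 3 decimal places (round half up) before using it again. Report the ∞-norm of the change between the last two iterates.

0.625

Iteration 1:
  x = (5 - (-3)·0.000 - (-1)·0.000) / (6) = 0.833
  y = (8 - (1)·0.833 - (1)·0.000) / (3) = 2.389
  z = (8 - (2)·0.833 - (-2)·2.389) / (7) = 1.587
Iteration 2:
  x = (5 - (-3)·2.389 - (-1)·1.587) / (6) = 2.292
  y = (8 - (1)·2.292 - (1)·1.587) / (3) = 1.374
  z = (8 - (2)·2.292 - (-2)·1.374) / (7) = 0.881
Iteration 3:
  x = (5 - (-3)·1.374 - (-1)·0.881) / (6) = 1.667
  y = (8 - (1)·1.667 - (1)·0.881) / (3) = 1.817
  z = (8 - (2)·1.667 - (-2)·1.817) / (7) = 1.186
Change: (-0.625, 0.443, 0.305) → max |·| = 0.625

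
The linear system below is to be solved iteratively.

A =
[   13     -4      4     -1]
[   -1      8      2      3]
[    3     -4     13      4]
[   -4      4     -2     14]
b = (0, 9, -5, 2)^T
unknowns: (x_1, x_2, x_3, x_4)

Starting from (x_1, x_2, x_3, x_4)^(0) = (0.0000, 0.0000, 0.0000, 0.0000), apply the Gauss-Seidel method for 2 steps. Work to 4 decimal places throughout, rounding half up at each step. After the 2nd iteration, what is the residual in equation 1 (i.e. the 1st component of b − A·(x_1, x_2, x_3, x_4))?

Iteration 1:
  x_1 = (0 - (-4)·0.0000 - (4)·0.0000 - (-1)·0.0000) / (13) = 0.0000
  x_2 = (9 - (-1)·0.0000 - (2)·0.0000 - (3)·0.0000) / (8) = 1.1250
  x_3 = (-5 - (3)·0.0000 - (-4)·1.1250 - (4)·0.0000) / (13) = -0.0385
  x_4 = (2 - (-4)·0.0000 - (4)·1.1250 - (-2)·-0.0385) / (14) = -0.1841
Iteration 2:
  x_1 = (0 - (-4)·1.1250 - (4)·-0.0385 - (-1)·-0.1841) / (13) = 0.3438
  x_2 = (9 - (-1)·0.3438 - (2)·-0.0385 - (3)·-0.1841) / (8) = 1.2466
  x_3 = (-5 - (3)·0.3438 - (-4)·1.2466 - (4)·-0.1841) / (13) = -0.0237
  x_4 = (2 - (-4)·0.3438 - (4)·1.2466 - (-2)·-0.0237) / (14) = -0.1185
Residual b − A·x = (0.4933, -0.2261, -0.2629, 0.0004)

0.4933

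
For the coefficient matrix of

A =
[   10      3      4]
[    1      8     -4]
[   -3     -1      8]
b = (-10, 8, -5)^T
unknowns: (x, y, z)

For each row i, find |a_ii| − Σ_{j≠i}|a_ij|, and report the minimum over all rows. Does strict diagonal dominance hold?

row 1: |10| − (3+4) = 3
row 2: |8| − (1+4) = 3
row 3: |8| − (3+1) = 4
minimum over rows = 3 → strictly diagonally dominant (convergence guaranteed)

3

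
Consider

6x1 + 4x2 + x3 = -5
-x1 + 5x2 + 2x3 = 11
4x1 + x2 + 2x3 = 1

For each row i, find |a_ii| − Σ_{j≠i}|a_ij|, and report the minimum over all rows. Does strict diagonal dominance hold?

-3

row 1: |6| − (4+1) = 1
row 2: |5| − (1+2) = 2
row 3: |2| − (4+1) = -3
minimum over rows = -3 → not strictly diagonally dominant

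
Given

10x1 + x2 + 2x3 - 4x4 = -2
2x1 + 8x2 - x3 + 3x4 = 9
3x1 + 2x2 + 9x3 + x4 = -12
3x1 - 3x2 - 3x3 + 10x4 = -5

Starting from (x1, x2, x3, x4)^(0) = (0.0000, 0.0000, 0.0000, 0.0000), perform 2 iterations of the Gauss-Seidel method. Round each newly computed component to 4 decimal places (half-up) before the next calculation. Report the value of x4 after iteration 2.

-0.5106

Iteration 1:
  x1 = (-2 - (1)·0.0000 - (2)·0.0000 - (-4)·0.0000) / (10) = -0.2000
  x2 = (9 - (2)·-0.2000 - (-1)·0.0000 - (3)·0.0000) / (8) = 1.1750
  x3 = (-12 - (3)·-0.2000 - (2)·1.1750 - (1)·0.0000) / (9) = -1.5278
  x4 = (-5 - (3)·-0.2000 - (-3)·1.1750 - (-3)·-1.5278) / (10) = -0.5458
Iteration 2:
  x1 = (-2 - (1)·1.1750 - (2)·-1.5278 - (-4)·-0.5458) / (10) = -0.2303
  x2 = (9 - (2)·-0.2303 - (-1)·-1.5278 - (3)·-0.5458) / (8) = 1.1963
  x3 = (-12 - (3)·-0.2303 - (2)·1.1963 - (1)·-0.5458) / (9) = -1.4618
  x4 = (-5 - (3)·-0.2303 - (-3)·1.1963 - (-3)·-1.4618) / (10) = -0.5106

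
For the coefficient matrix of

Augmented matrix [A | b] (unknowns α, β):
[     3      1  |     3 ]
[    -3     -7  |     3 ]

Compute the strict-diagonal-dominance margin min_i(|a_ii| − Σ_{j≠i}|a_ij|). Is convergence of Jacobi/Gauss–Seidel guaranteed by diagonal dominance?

2

row 1: |3| − (1) = 2
row 2: |-7| − (3) = 4
minimum over rows = 2 → strictly diagonally dominant (convergence guaranteed)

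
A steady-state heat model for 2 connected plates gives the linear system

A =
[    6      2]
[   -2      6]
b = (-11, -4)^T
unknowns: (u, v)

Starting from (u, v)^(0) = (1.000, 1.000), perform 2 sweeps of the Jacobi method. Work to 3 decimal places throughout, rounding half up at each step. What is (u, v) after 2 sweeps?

Iteration 1:
  u = (-11 - (2)·1.000) / (6) = -2.167
  v = (-4 - (-2)·1.000) / (6) = -0.333
Iteration 2:
  u = (-11 - (2)·-0.333) / (6) = -1.722
  v = (-4 - (-2)·-2.167) / (6) = -1.389

(-1.722, -1.389)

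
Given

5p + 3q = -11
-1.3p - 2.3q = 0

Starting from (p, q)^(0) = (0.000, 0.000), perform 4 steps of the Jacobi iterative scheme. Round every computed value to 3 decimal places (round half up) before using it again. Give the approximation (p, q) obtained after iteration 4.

(-2.946, 1.665)

Iteration 1:
  p = (-11 - (3)·0.000) / (5) = -2.200
  q = (0 - (-1.3)·0.000) / (-2.3) = 0.000
Iteration 2:
  p = (-11 - (3)·0.000) / (5) = -2.200
  q = (0 - (-1.3)·-2.200) / (-2.3) = 1.243
Iteration 3:
  p = (-11 - (3)·1.243) / (5) = -2.946
  q = (0 - (-1.3)·-2.200) / (-2.3) = 1.243
Iteration 4:
  p = (-11 - (3)·1.243) / (5) = -2.946
  q = (0 - (-1.3)·-2.946) / (-2.3) = 1.665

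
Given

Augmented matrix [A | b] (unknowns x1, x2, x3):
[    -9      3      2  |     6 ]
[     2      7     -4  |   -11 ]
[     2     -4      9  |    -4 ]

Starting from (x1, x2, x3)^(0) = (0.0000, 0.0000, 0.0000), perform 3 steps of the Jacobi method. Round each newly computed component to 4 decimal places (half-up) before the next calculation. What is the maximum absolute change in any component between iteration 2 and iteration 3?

Iteration 1:
  x1 = (6 - (3)·0.0000 - (2)·0.0000) / (-9) = -0.6667
  x2 = (-11 - (2)·0.0000 - (-4)·0.0000) / (7) = -1.5714
  x3 = (-4 - (2)·0.0000 - (-4)·0.0000) / (9) = -0.4444
Iteration 2:
  x1 = (6 - (3)·-1.5714 - (2)·-0.4444) / (-9) = -1.2892
  x2 = (-11 - (2)·-0.6667 - (-4)·-0.4444) / (7) = -1.6349
  x3 = (-4 - (2)·-0.6667 - (-4)·-1.5714) / (9) = -0.9947
Iteration 3:
  x1 = (6 - (3)·-1.6349 - (2)·-0.9947) / (-9) = -1.4327
  x2 = (-11 - (2)·-1.2892 - (-4)·-0.9947) / (7) = -1.7715
  x3 = (-4 - (2)·-1.2892 - (-4)·-1.6349) / (9) = -0.8846
Change: (-0.1435, -0.1366, 0.1101) → max |·| = 0.1435

0.1435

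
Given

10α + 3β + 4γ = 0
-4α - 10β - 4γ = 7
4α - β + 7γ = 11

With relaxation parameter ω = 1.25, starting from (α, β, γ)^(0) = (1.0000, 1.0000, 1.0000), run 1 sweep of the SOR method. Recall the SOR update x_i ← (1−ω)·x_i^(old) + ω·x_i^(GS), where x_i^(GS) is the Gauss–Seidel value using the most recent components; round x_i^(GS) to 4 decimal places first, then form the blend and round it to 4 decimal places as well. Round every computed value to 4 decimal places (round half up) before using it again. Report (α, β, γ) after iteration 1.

(-1.1250, -1.0625, 2.3281)

Iteration 1:
  α: GS value = (0 - (3)·1.0000 - (4)·1.0000) / (10) = -0.7000;  α ← (1−ω)·1.0000 + ω·-0.7000 = -1.1250
  β: GS value = (7 - (-4)·-1.1250 - (-4)·1.0000) / (-10) = -0.6500;  β ← (1−ω)·1.0000 + ω·-0.6500 = -1.0625
  γ: GS value = (11 - (4)·-1.1250 - (-1)·-1.0625) / (7) = 2.0625;  γ ← (1−ω)·1.0000 + ω·2.0625 = 2.3281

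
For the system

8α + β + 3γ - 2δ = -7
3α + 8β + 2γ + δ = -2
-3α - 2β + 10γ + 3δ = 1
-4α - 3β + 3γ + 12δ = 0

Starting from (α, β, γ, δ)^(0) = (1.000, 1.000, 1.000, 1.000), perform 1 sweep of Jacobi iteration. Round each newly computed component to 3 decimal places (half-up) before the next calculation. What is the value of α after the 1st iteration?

Iteration 1:
  α = (-7 - (1)·1.000 - (3)·1.000 - (-2)·1.000) / (8) = -1.125
  β = (-2 - (3)·1.000 - (2)·1.000 - (1)·1.000) / (8) = -1.000
  γ = (1 - (-3)·1.000 - (-2)·1.000 - (3)·1.000) / (10) = 0.300
  δ = (0 - (-4)·1.000 - (-3)·1.000 - (3)·1.000) / (12) = 0.333

-1.125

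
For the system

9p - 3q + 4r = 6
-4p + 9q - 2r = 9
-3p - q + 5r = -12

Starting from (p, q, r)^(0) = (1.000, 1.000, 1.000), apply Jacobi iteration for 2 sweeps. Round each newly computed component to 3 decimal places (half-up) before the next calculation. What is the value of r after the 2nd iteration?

Iteration 1:
  p = (6 - (-3)·1.000 - (4)·1.000) / (9) = 0.556
  q = (9 - (-4)·1.000 - (-2)·1.000) / (9) = 1.667
  r = (-12 - (-3)·1.000 - (-1)·1.000) / (5) = -1.600
Iteration 2:
  p = (6 - (-3)·1.667 - (4)·-1.600) / (9) = 1.933
  q = (9 - (-4)·0.556 - (-2)·-1.600) / (9) = 0.892
  r = (-12 - (-3)·0.556 - (-1)·1.667) / (5) = -1.733

-1.733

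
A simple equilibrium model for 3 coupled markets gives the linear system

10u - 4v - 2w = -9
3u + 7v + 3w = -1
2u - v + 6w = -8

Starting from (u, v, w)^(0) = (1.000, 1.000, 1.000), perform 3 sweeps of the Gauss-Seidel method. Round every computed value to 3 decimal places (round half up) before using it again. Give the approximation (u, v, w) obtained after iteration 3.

Iteration 1:
  u = (-9 - (-4)·1.000 - (-2)·1.000) / (10) = -0.300
  v = (-1 - (3)·-0.300 - (3)·1.000) / (7) = -0.443
  w = (-8 - (2)·-0.300 - (-1)·-0.443) / (6) = -1.307
Iteration 2:
  u = (-9 - (-4)·-0.443 - (-2)·-1.307) / (10) = -1.339
  v = (-1 - (3)·-1.339 - (3)·-1.307) / (7) = 0.991
  w = (-8 - (2)·-1.339 - (-1)·0.991) / (6) = -0.722
Iteration 3:
  u = (-9 - (-4)·0.991 - (-2)·-0.722) / (10) = -0.648
  v = (-1 - (3)·-0.648 - (3)·-0.722) / (7) = 0.444
  w = (-8 - (2)·-0.648 - (-1)·0.444) / (6) = -1.043

(-0.648, 0.444, -1.043)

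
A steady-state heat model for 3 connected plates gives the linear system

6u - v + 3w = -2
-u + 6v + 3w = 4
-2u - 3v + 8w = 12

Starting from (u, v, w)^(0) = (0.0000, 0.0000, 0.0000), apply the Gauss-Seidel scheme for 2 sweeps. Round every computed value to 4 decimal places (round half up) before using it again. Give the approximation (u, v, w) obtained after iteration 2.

(-1.0544, -0.3320, 1.1119)

Iteration 1:
  u = (-2 - (-1)·0.0000 - (3)·0.0000) / (6) = -0.3333
  v = (4 - (-1)·-0.3333 - (3)·0.0000) / (6) = 0.6111
  w = (12 - (-2)·-0.3333 - (-3)·0.6111) / (8) = 1.6458
Iteration 2:
  u = (-2 - (-1)·0.6111 - (3)·1.6458) / (6) = -1.0544
  v = (4 - (-1)·-1.0544 - (3)·1.6458) / (6) = -0.3320
  w = (12 - (-2)·-1.0544 - (-3)·-0.3320) / (8) = 1.1119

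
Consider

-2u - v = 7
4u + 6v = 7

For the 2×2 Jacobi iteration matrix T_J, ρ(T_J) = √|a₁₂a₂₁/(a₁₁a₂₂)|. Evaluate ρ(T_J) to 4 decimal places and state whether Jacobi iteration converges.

a₁₂a₂₁/(a₁₁a₂₂) = (-1)·(4) / ((-2)·(6)) = 0.333333
ρ = √|0.333333| = √0.333333 = 0.5774
ρ < 1, so Jacobi converges

0.5774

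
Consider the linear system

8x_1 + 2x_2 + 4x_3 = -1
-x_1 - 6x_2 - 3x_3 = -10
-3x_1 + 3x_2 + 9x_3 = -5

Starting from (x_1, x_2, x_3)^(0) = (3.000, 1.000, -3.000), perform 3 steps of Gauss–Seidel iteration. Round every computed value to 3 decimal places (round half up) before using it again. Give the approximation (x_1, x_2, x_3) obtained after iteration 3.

Iteration 1:
  x_1 = (-1 - (2)·1.000 - (4)·-3.000) / (8) = 1.125
  x_2 = (-10 - (-1)·1.125 - (-3)·-3.000) / (-6) = 2.979
  x_3 = (-5 - (-3)·1.125 - (3)·2.979) / (9) = -1.174
Iteration 2:
  x_1 = (-1 - (2)·2.979 - (4)·-1.174) / (8) = -0.283
  x_2 = (-10 - (-1)·-0.283 - (-3)·-1.174) / (-6) = 2.301
  x_3 = (-5 - (-3)·-0.283 - (3)·2.301) / (9) = -1.417
Iteration 3:
  x_1 = (-1 - (2)·2.301 - (4)·-1.417) / (8) = 0.008
  x_2 = (-10 - (-1)·0.008 - (-3)·-1.417) / (-6) = 2.374
  x_3 = (-5 - (-3)·0.008 - (3)·2.374) / (9) = -1.344

(0.008, 2.374, -1.344)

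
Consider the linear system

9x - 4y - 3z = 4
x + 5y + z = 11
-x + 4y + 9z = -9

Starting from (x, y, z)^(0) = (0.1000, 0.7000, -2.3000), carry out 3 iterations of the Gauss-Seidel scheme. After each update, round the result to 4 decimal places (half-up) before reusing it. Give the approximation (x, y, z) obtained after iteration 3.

(0.8724, 2.4239, -1.9804)

Iteration 1:
  x = (4 - (-4)·0.7000 - (-3)·-2.3000) / (9) = -0.0111
  y = (11 - (1)·-0.0111 - (1)·-2.3000) / (5) = 2.6622
  z = (-9 - (-1)·-0.0111 - (4)·2.6622) / (9) = -2.1844
Iteration 2:
  x = (4 - (-4)·2.6622 - (-3)·-2.1844) / (9) = 0.8995
  y = (11 - (1)·0.8995 - (1)·-2.1844) / (5) = 2.4570
  z = (-9 - (-1)·0.8995 - (4)·2.4570) / (9) = -1.9921
Iteration 3:
  x = (4 - (-4)·2.4570 - (-3)·-1.9921) / (9) = 0.8724
  y = (11 - (1)·0.8724 - (1)·-1.9921) / (5) = 2.4239
  z = (-9 - (-1)·0.8724 - (4)·2.4239) / (9) = -1.9804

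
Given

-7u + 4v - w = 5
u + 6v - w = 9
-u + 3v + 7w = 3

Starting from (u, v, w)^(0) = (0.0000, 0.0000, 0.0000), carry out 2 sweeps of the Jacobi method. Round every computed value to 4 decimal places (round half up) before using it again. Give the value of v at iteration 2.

1.6905

Iteration 1:
  u = (5 - (4)·0.0000 - (-1)·0.0000) / (-7) = -0.7143
  v = (9 - (1)·0.0000 - (-1)·0.0000) / (6) = 1.5000
  w = (3 - (-1)·0.0000 - (3)·0.0000) / (7) = 0.4286
Iteration 2:
  u = (5 - (4)·1.5000 - (-1)·0.4286) / (-7) = 0.0816
  v = (9 - (1)·-0.7143 - (-1)·0.4286) / (6) = 1.6905
  w = (3 - (-1)·-0.7143 - (3)·1.5000) / (7) = -0.3163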